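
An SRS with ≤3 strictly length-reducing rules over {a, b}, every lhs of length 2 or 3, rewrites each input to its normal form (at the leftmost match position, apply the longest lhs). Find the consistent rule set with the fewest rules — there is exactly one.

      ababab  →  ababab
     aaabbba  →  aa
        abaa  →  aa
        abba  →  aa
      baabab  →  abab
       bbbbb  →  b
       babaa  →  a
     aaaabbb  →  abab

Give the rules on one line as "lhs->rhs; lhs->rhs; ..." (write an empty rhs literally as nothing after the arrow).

  | ababab
  | aaabbba => abbbba => abba => aa
  | abaa => aa
  | abba => aa

aaa->ab; baa->a; bb->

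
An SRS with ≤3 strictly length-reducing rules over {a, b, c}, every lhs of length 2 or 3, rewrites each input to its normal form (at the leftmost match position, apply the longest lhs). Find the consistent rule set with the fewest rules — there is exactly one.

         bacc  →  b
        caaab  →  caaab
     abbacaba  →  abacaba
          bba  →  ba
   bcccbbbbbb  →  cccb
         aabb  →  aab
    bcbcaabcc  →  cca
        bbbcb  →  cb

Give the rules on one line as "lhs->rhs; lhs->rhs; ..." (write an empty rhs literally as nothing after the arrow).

acc->; bb->b; bc->c

  | bacc => b
  | caaab
  | abbacaba => abacaba
  | bba => ba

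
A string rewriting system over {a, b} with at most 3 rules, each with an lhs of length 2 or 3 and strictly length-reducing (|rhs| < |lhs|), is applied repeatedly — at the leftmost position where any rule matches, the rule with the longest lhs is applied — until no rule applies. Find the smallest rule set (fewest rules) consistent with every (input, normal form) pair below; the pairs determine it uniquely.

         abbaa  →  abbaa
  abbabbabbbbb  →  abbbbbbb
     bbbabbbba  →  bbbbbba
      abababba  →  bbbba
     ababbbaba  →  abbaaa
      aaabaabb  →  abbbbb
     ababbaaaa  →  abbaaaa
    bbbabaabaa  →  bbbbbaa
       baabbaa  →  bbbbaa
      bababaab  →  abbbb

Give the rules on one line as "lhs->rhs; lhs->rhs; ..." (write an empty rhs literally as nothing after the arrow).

aab->bb; bab->aa

  | abbaa
  | abbabbabbbbb => abaababbbbb => abbbabbbbb => abbaabbbb => abbbbbbb
  | bbbabbbba => bbaabbba => bbbbbba
  | abababba => aaaabba => aabbba => bbbba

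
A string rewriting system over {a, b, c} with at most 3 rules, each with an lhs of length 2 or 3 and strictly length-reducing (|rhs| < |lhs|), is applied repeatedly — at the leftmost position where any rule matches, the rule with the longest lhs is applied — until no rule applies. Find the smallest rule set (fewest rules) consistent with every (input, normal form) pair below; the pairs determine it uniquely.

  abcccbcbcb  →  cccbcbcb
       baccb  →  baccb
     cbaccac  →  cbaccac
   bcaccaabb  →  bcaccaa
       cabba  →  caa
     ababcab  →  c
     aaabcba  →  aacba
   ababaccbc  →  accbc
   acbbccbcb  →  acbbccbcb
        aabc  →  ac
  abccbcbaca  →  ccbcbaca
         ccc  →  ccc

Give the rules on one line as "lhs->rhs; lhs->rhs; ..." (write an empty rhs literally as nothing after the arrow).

ab->; abb->a

  | abcccbcbcb => cccbcbcb
  | baccb
  | cbaccac
  | bcaccaabb => bcaccaa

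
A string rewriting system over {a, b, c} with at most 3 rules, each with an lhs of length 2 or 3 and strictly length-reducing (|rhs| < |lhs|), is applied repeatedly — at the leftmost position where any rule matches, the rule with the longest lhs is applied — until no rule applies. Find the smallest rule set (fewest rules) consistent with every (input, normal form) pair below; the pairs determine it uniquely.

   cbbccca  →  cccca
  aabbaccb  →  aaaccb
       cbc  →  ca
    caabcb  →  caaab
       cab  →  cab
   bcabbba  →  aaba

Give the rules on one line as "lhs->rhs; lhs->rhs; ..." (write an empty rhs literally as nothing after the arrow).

  | cbbccca => cccca
  | aabbaccb => aaaccb
  | cbc => ca
  | caabcb => caaab

bb->; bc->a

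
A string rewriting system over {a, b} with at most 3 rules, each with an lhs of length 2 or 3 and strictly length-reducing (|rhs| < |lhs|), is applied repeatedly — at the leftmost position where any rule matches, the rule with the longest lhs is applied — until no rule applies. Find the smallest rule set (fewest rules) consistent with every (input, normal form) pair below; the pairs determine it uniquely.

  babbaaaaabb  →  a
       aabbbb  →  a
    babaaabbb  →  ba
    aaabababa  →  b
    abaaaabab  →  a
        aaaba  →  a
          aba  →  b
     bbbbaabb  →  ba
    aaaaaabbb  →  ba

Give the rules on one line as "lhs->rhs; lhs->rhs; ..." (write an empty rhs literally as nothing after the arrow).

aa->b; ab->a; bb->a

  | babbaaaaabb => babaaaaabb => baaaaaabb => bbaaaabb => aaaaabb => baaabb => bbabb => aabb => bbb => ab => a
  | aabbbb => bbbbb => abbb => abb => ab => a
  | babaaabbb => baaaabbb => bbaabbb => aaabbb => babbb => babb => bab => ba
  | aaabababa => babababa => baababa => bbbaba => ababa => aaba => bba => aa => b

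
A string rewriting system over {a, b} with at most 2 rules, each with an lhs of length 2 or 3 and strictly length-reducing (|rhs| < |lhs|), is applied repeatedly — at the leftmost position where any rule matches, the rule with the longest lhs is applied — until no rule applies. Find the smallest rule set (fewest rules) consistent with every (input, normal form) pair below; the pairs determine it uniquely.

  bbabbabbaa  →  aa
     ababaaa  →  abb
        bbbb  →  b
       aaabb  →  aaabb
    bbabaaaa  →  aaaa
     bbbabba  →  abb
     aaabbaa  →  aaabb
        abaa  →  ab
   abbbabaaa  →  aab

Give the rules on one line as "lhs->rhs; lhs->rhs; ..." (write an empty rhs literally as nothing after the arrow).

ba->b; bbb->

  | bbabbabbaa => bbbbabbaa => babbaa => bbbaa => aa
  | ababaaa => abbaaa => abbaa => abba => abb
  | bbbb => b
  | aaabb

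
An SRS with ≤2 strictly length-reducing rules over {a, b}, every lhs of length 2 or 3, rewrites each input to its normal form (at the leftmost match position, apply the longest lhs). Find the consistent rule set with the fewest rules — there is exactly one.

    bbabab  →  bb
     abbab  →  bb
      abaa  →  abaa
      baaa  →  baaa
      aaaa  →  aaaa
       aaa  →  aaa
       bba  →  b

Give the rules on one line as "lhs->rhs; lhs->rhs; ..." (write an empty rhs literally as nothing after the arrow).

abb->bb; bba->b

  | bbabab => bbab => bb
  | abbab => bbab => bb
  | abaa
  | baaa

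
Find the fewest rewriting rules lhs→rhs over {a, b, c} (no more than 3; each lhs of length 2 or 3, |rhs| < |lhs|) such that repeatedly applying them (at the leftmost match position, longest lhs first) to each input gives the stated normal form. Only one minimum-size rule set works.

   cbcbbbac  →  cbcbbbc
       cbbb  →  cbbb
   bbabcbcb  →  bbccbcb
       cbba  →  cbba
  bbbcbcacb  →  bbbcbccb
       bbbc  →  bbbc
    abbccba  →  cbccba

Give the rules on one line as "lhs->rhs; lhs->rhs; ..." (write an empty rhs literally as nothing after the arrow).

  | cbcbbbac => cbcbbbc
  | cbbb
  | bbabcbcb => bbccbcb
  | cbba

ab->c; ac->c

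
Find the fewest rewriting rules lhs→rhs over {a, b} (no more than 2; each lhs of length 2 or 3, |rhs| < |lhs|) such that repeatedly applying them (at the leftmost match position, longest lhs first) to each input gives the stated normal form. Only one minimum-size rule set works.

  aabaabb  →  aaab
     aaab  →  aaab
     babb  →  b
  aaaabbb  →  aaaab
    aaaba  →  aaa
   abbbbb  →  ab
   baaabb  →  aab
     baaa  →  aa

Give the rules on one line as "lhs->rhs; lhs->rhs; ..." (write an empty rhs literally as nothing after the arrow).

  | aabaabb => aaabb => aaab
  | aaab
  | babb => bb => b
  | aaaabbb => aaaabb => aaaab

ba->; bb->b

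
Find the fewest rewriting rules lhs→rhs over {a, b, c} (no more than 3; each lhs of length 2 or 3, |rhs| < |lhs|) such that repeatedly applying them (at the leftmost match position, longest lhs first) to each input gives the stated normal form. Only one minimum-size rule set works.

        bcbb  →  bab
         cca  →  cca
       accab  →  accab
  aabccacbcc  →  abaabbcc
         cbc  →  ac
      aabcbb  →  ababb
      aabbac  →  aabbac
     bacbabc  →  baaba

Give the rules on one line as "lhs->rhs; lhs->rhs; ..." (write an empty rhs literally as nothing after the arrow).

abc->ba; cac->ab; cb->a

  | bcbb => bab
  | cca
  | accab
  | aabccacbcc => abacacbcc => abaabbcc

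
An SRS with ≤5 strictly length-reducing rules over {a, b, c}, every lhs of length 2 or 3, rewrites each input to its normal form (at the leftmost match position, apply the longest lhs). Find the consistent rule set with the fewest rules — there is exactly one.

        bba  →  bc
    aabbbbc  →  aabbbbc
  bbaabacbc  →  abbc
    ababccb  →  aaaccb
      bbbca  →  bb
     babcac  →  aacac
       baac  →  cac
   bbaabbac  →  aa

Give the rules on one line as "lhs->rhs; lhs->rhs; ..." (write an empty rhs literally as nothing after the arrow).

  | bba => bc
  | aabbbbc
  | bbaabacbc => bcabacbc => bacbc => abbc
  | ababccb => aaaccb

ba->c; bab->aa; bac->ab; bca->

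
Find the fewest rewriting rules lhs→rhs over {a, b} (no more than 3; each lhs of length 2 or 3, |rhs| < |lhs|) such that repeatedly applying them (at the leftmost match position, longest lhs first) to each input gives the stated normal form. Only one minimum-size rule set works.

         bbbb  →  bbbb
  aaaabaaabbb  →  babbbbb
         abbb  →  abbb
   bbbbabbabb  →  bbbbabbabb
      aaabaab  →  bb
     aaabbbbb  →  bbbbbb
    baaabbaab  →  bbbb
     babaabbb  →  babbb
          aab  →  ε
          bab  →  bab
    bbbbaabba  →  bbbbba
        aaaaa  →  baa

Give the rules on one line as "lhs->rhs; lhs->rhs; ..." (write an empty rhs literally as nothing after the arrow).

  | bbbb
  | aaaabaaabbb => babaaabbb => babbbbb
  | abbb
  | bbbbabbabb

aaa->b; aab->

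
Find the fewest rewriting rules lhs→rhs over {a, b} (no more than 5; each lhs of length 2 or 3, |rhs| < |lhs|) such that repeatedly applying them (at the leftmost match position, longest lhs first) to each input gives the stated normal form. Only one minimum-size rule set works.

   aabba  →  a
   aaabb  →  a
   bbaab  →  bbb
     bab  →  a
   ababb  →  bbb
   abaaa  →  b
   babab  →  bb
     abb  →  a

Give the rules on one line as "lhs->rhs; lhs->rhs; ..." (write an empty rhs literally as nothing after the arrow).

aa->b; ab->a; ba->a; baa->b

  | aabba => bbba => bba => ba => a
  | aaabb => babb => abb => ab => a
  | bbaab => bbb
  | bab => ab => a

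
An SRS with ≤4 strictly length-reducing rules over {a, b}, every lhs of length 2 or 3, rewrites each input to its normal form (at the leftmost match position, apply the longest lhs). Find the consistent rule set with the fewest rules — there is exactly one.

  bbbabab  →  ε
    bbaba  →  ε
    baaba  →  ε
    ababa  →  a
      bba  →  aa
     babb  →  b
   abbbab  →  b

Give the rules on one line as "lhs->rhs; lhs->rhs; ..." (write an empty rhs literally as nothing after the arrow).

ab->b; ba->; bab->; bba->aa

  | bbbabab => baabab => abab => bab => ε
  | bbaba => aaba => aba => ba => ε
  | baaba => aba => ba => ε
  | ababa => baba => a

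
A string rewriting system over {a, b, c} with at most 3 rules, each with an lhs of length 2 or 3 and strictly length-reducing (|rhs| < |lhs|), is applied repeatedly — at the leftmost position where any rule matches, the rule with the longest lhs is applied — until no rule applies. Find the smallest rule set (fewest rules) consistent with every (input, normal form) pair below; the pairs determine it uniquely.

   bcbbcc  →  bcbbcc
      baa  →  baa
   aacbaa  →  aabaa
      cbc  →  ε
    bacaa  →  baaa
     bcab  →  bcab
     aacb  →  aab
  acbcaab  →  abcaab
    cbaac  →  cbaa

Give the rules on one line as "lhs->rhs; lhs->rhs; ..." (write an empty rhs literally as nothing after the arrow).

ac->a; cbc->

  | bcbbcc
  | baa
  | aacbaa => aabaa
  | cbc => ε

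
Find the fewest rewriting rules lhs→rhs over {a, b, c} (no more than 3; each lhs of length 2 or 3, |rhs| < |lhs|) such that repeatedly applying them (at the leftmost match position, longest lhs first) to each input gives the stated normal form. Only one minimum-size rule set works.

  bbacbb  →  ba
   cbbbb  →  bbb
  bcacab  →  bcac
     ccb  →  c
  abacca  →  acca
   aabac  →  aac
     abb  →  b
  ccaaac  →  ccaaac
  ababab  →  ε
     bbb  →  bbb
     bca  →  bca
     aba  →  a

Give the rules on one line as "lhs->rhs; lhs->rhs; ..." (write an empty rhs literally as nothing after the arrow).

ab->; bab->a; cb->

  | bbacbb => bbab => ba
  | cbbbb => bbb
  | bcacab => bcac
  | ccb => c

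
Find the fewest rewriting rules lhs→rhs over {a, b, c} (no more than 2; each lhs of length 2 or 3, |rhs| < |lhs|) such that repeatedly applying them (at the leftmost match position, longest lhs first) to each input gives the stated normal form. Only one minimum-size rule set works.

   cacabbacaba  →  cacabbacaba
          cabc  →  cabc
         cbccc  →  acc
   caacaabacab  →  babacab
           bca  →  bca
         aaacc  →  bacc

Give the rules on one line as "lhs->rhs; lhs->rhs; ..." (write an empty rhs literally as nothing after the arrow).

aa->b; cbc->a

  | cacabbacaba
  | cabc
  | cbccc => acc
  | caacaabacab => cbcaabacab => aaabacab => babacab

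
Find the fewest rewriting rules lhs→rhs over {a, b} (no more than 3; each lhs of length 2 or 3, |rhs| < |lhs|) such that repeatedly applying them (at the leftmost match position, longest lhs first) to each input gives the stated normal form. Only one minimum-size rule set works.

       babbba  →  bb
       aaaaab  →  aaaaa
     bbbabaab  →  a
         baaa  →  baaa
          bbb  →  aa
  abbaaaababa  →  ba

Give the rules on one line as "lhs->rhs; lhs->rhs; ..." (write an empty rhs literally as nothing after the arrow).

  | babbba => babba => baba => bb
  | aaaaab => aaaaa
  | bbbabaab => aaabaab => aabab => abb => ab => a
  | baaa

ab->a; aba->b; bbb->aa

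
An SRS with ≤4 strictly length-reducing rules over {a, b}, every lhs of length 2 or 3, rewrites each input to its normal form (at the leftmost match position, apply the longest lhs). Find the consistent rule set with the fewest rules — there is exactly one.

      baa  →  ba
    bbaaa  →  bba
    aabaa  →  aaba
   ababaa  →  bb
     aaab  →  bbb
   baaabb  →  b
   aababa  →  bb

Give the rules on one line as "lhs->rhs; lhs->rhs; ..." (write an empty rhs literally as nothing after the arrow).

  | baa => ba
  | bbaaa => bbaa => bba
  | aabaa => aaba
  | ababaa => aaa => bb

aaa->bb; baa->ba; bab->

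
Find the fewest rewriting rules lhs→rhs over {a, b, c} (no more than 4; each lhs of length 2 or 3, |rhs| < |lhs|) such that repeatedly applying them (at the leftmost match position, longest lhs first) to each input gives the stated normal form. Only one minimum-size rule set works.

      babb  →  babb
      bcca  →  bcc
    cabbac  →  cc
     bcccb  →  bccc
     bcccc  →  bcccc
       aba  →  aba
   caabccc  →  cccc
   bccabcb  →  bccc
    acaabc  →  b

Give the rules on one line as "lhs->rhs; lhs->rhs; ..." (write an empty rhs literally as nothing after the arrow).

acc->b; ca->c; cb->c

  | babb
  | bcca => bcc
  | cabbac => cbbac => cbac => cac => cc
  | bcccb => bccc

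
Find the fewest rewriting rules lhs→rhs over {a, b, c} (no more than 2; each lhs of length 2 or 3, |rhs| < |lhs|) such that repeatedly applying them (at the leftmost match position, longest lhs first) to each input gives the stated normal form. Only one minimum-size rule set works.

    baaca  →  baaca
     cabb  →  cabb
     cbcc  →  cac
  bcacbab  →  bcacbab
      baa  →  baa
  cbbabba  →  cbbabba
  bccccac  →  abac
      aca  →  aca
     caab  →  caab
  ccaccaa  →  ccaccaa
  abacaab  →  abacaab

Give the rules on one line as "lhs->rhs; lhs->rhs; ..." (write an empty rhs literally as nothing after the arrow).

  | baaca
  | cabb
  | cbcc => cac
  | bcacbab

bcc->ac; ccc->b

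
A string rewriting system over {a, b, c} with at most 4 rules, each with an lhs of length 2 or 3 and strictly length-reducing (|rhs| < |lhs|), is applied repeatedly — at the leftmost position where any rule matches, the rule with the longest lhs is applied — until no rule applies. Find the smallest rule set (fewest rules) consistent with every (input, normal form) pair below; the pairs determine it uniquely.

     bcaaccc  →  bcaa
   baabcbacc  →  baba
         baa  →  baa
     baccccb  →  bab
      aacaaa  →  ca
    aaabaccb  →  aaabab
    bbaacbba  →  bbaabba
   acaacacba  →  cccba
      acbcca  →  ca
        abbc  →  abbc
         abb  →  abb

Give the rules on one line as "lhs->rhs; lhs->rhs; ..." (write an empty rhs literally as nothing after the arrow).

  | bcaaccc => bcaacc => bcaac => bcaa
  | baabcbacc => babacc => babac => baba
  | baa
  | baccccb => bacccb => baccb => bacb => bab

abc->; ac->a; aca->c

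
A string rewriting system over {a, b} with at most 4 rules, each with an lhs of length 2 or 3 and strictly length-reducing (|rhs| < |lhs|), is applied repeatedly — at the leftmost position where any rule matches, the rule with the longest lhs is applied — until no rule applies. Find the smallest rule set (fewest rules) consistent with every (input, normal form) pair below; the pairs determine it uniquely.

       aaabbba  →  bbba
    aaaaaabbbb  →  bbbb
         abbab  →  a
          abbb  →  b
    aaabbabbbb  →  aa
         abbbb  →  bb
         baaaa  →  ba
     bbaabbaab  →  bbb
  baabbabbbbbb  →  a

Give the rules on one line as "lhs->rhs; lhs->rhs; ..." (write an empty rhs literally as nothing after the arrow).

  | aaabbba => bbba
  | aaaaaabbbb => aaabbbb => bbbb
  | abbab => ab => a
  | abbb => b

aaa->; ab->a; abb->; bab->aa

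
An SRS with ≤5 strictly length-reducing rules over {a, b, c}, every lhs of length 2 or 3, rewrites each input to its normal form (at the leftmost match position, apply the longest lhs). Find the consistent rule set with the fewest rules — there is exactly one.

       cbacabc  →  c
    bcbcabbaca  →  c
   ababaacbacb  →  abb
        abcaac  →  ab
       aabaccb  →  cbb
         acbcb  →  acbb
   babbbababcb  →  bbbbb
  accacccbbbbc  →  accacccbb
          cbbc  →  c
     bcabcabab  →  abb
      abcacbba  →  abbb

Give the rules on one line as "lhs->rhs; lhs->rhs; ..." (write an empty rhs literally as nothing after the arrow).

aa->c; ba->b; bbc->; bc->b

  | cbacabc => cbcabc => cbabc => cbbc => c
  | bcbcabbaca => bbcabbaca => abbaca => abbca => aa => c
  | ababaacbacb => abbaacbacb => abbacbacb => abbcbacb => abacb => abcb => abb
  | abcaac => abaac => abac => abc => ab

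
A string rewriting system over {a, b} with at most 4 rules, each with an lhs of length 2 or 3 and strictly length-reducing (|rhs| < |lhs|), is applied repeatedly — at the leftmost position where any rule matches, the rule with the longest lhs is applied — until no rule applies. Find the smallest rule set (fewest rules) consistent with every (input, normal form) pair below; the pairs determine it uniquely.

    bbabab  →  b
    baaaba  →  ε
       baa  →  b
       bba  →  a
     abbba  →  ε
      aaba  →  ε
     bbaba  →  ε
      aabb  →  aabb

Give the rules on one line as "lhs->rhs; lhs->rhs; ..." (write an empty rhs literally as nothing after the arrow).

aba->ba; ba->; baa->b; bba->a

  | bbabab => abab => bab => b
  | baaaba => baba => ba => ε
  | baa => b
  | bba => a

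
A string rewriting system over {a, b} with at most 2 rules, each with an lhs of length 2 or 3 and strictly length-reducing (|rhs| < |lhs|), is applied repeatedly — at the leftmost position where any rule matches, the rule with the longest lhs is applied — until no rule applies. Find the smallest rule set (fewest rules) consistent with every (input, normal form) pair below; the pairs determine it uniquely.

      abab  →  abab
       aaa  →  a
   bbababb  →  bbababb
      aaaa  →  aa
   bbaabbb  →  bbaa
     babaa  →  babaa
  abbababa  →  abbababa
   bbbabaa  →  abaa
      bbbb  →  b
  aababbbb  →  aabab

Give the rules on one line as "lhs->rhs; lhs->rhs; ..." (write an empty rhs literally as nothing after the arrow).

  | abab
  | aaa => a
  | bbababb
  | aaaa => aa

aaa->a; bbb->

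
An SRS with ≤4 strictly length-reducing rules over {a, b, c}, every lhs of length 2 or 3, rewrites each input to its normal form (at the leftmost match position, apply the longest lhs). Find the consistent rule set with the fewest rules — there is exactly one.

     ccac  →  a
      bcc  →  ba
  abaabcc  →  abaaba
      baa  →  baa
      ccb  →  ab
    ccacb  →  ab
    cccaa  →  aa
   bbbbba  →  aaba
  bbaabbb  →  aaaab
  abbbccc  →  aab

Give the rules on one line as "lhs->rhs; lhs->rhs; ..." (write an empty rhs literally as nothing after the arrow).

ac->; bb->a; cc->a

  | ccac => aac => a
  | bcc => ba
  | abaabcc => abaaba
  | baa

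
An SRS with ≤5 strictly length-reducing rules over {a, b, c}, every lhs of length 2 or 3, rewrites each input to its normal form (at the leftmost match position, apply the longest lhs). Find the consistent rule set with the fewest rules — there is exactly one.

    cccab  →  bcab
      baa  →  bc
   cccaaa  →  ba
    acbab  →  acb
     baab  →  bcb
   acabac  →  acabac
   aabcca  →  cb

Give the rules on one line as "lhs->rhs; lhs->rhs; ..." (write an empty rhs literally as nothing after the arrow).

  | cccab => bcab
  | baa => bc
  | cccaaa => bcaaa => bcca => bba => ba
  | acbab => acbb => acb

aa->c; bb->b; cba->cb; cc->b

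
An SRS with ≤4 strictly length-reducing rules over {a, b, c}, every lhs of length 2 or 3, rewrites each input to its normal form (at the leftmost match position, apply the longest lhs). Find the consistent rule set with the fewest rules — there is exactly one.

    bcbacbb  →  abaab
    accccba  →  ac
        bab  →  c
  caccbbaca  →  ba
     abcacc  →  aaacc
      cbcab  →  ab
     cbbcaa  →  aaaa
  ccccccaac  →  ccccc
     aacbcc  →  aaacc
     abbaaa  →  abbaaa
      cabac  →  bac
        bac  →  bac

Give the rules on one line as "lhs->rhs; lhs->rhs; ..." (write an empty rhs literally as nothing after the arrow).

bab->c; bc->a; ca->; cb->a

  | bcbacbb => abacbb => abaab
  | accccba => acccaa => acca => ac
  | bab => c
  | caccbbaca => ccbbaca => cabaca => baca => ba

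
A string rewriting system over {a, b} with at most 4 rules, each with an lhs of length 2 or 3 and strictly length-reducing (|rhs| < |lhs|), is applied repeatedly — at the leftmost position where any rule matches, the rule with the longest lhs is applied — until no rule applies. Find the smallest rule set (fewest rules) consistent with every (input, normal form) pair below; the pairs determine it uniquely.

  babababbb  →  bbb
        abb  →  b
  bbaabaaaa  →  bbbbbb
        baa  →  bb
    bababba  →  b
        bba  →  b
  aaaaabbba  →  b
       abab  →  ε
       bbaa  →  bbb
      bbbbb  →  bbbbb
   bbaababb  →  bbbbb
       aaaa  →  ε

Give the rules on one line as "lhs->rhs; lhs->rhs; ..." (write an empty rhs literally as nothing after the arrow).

  | babababbb => bababbb => babbb => bbb
  | abb => b
  | bbaabaaaa => bbbbaaaa => bbbbbaa => bbbbbb
  | baa => bb

aa->; ab->; ba->; baa->bb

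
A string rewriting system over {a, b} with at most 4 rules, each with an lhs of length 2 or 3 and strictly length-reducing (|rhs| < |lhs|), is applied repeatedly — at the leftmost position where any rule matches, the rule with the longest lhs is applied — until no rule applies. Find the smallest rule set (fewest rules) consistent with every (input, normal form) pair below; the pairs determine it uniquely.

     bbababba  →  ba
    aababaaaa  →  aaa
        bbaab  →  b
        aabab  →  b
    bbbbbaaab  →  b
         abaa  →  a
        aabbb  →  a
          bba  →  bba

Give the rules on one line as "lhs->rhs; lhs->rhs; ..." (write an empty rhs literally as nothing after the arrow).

ab->b; aba->; bab->; bbb->a

  | bbababba => babba => ba
  | aababaaaa => abaaaa => aaa
  | bbaab => bbab => b
  | aabab => ab => b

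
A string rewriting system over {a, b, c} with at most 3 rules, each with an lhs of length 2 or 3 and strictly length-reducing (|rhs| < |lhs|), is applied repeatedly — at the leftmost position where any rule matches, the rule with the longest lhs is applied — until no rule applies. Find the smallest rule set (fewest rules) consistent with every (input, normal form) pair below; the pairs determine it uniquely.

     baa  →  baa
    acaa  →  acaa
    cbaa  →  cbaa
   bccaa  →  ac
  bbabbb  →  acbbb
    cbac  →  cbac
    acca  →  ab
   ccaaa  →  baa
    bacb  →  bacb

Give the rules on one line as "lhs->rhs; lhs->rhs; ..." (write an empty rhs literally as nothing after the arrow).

bba->ac; cca->b

  | baa
  | acaa
  | cbaa
  | bccaa => bba => ac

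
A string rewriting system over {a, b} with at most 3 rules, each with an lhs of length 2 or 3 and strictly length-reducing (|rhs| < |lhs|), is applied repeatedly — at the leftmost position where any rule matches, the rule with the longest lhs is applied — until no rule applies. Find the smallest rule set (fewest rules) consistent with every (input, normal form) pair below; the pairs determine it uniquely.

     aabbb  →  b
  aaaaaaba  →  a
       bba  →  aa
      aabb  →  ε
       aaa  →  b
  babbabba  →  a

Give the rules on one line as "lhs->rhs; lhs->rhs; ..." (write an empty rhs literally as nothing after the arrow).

  | aabbb => abb => b
  | aaaaaaba => baaaba => bbba => aba => a
  | bba => aa
  | aabb => ab => ε

aaa->b; ab->; bb->a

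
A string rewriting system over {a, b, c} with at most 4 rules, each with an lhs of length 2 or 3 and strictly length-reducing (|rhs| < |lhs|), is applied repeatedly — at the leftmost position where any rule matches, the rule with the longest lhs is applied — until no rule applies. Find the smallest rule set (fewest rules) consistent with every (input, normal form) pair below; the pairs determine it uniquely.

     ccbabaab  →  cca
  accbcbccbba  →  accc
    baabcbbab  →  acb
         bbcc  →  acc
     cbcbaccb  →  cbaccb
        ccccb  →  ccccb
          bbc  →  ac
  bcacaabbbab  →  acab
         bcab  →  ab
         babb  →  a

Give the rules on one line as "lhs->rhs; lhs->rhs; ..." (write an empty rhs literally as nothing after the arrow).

aa->; bab->b; bb->a; bc->

  | ccbabaab => ccbaab => ccbb => cca
  | accbcbccbba => accbccbba => acccbba => acccaa => accc
  | baabcbbab => bbcbbab => acbbab => acaab => acb
  | bbcc => acc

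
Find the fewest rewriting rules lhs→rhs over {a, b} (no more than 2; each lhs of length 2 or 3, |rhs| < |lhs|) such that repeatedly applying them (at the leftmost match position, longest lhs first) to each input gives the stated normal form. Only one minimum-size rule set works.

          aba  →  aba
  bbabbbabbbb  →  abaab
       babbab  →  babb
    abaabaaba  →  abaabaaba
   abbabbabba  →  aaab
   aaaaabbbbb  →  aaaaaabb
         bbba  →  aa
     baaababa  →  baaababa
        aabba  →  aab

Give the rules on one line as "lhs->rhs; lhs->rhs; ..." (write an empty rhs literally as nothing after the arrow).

  | aba
  | bbabbbabbbb => bbbbabbbb => ababbbb => abaab
  | babbab => babb
  | abaabaaba

bba->b; bbb->a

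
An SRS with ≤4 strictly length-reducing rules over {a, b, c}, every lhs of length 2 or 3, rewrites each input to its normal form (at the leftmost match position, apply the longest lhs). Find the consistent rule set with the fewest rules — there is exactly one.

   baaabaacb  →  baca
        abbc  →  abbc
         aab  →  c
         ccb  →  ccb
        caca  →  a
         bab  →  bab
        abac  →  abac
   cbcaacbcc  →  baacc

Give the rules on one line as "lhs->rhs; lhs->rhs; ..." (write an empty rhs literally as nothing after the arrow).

  | baaabaacb => bacaacb => baca
  | abbc
  | aab => c
  | ccb

aab->c; acb->; cac->; cbc->ba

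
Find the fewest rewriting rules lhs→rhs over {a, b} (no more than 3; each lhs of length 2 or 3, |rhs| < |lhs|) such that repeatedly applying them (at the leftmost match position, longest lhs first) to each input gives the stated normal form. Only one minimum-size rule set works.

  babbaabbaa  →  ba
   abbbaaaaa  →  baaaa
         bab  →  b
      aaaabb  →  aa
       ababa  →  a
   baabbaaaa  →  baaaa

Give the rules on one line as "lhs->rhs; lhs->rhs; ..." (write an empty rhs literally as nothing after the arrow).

  | babbaabbaa => bbaabbaa => babbaa => bbaa => ba
  | abbbaaaaa => bbaaaaa => baaaa
  | bab => b
  | aaaabb => aaab => aa

ab->; bba->b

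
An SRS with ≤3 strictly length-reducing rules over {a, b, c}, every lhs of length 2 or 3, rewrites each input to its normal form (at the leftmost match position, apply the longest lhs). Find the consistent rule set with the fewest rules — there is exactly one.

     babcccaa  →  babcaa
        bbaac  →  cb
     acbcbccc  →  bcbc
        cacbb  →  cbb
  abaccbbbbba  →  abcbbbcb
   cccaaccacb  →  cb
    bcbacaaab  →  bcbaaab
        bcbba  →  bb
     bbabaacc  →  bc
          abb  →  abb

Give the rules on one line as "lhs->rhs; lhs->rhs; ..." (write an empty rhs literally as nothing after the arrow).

ac->; bba->cb; cc->

  | babcccaa => babcaa
  | bbaac => cbac => cb
  | acbcbccc => bcbccc => bcbc
  | cacbb => cbb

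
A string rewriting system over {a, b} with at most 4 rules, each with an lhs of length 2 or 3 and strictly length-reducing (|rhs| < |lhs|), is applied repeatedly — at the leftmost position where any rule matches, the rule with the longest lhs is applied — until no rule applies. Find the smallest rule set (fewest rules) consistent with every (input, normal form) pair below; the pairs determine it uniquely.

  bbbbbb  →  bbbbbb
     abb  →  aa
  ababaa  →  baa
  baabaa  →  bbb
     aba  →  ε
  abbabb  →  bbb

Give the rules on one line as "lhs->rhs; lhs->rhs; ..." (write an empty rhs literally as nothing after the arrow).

  | bbbbbb
  | abb => aa
  | ababaa => baa
  | baabaa => bbaaa => bbb

aaa->b; aab->ba; aba->; abb->aa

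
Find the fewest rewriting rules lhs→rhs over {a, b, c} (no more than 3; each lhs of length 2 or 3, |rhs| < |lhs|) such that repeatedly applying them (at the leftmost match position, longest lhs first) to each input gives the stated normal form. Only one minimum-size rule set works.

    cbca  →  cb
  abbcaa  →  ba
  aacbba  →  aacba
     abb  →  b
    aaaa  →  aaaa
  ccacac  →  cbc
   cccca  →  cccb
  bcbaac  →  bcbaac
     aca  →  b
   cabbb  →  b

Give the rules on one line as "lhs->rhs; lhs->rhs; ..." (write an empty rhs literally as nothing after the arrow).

  | cbca => cbb => cb
  | abbcaa => bbcaa => bcaa => bba => ba
  | aacbba => aacba
  | abb => bb => b

ab->b; bb->b; ca->b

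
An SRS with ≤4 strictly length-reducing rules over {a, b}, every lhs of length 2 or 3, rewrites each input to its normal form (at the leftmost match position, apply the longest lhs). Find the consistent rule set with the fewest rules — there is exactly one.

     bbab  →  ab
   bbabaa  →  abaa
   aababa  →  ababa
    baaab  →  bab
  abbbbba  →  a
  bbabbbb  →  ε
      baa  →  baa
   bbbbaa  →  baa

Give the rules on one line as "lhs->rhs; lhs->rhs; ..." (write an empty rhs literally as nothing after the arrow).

aab->ab; abb->; bb->; bbb->

  | bbab => ab
  | bbabaa => abaa
  | aababa => ababa
  | baaab => baab => bab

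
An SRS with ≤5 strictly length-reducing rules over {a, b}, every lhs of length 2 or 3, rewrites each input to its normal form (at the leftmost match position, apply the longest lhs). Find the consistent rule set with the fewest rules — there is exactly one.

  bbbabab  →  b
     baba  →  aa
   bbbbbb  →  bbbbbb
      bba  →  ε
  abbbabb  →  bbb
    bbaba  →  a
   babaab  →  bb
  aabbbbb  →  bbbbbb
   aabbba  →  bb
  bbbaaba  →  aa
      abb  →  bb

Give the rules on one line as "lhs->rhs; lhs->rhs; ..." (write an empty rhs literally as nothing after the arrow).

aab->bb; abb->bb; ba->a; bba->

  | bbbabab => bbab => b
  | baba => aba => aa
  | bbbbbb
  | bba => ε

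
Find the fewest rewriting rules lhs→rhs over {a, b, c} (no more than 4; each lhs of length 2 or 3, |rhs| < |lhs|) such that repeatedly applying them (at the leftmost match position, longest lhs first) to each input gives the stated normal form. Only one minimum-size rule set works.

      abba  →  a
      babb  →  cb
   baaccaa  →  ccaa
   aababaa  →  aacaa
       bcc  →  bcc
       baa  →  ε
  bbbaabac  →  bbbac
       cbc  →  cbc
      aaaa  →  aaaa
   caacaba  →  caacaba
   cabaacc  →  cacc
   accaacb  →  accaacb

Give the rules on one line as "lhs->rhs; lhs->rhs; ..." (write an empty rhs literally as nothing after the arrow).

  | abba => a
  | babb => cb
  | baaccaa => ccaa
  | aababaa => aacaa

abb->; baa->; bab->c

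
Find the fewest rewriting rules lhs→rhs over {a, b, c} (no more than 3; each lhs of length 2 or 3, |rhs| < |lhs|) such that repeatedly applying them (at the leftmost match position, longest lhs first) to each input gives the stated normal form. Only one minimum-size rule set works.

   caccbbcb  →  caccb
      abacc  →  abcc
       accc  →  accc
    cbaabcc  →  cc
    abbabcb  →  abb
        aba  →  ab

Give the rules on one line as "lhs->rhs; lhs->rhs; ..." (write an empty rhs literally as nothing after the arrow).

  | caccbbcb => caccb
  | abacc => abcc
  | accc
  | cbaabcc => cbabcc => cbbcc => cc

ba->b; bbc->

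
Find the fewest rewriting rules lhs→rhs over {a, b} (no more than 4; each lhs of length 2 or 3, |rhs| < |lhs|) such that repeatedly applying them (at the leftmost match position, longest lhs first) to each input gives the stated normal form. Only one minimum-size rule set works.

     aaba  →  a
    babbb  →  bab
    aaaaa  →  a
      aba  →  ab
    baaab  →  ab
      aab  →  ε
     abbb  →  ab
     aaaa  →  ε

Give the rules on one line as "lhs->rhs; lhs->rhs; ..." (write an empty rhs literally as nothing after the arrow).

aa->b; aba->ab; bb->

  | aaba => bba => a
  | babbb => bab
  | aaaaa => baaa => bba => a
  | aba => ab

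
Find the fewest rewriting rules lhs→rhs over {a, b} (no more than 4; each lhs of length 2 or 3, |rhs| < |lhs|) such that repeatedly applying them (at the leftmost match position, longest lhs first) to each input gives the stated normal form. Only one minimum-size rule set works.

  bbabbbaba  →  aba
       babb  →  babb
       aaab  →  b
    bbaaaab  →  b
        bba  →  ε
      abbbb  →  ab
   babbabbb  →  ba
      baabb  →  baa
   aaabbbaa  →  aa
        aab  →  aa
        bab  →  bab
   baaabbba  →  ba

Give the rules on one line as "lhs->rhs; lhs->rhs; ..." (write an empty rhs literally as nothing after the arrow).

aaa->; aab->aa; bba->; bbb->

  | bbabbbaba => bbbaba => aba
  | babb
  | aaab => b
  | bbaaaab => aaab => b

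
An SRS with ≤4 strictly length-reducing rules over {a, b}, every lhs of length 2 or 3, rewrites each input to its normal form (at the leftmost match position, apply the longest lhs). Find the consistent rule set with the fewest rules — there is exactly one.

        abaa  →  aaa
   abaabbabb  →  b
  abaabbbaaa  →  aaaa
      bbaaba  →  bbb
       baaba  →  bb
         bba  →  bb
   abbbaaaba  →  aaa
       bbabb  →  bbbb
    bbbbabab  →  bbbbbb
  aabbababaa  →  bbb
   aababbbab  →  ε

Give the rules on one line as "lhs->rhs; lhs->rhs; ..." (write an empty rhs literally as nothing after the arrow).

aab->; ab->a; ba->b

  | abaa => aaa
  | abaabbabb => aaabbabb => ababb => aabb => b
  | abaabbbaaa => aaabbbaaa => abbaaa => abaaa => aaaa
  | bbaaba => bbaba => bbba => bbb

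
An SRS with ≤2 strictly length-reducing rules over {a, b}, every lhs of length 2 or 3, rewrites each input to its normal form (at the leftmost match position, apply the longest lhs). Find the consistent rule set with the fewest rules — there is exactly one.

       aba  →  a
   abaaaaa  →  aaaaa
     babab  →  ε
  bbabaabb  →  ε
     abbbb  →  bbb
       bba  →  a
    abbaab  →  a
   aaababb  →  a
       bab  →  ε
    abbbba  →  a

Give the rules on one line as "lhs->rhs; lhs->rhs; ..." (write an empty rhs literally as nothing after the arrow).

  | aba => a
  | abaaaaa => aaaaa
  | babab => abab => ab => ε
  | bbabaabb => babaabb => abaabb => aabb => ab => ε

ab->; ba->a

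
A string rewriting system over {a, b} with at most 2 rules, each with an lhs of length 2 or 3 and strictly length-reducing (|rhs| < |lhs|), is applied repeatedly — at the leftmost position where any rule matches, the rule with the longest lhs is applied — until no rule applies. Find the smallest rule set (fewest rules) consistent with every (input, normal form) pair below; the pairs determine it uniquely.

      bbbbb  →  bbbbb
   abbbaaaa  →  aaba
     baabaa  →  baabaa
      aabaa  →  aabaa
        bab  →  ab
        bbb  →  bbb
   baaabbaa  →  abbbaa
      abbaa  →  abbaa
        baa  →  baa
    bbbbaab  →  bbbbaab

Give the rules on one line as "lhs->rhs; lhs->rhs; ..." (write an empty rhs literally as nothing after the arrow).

  | bbbbb
  | abbbaaaa => abbbaba => abbaba => ababa => aaba
  | baabaa
  | aabaa

aaa->ab; bab->ab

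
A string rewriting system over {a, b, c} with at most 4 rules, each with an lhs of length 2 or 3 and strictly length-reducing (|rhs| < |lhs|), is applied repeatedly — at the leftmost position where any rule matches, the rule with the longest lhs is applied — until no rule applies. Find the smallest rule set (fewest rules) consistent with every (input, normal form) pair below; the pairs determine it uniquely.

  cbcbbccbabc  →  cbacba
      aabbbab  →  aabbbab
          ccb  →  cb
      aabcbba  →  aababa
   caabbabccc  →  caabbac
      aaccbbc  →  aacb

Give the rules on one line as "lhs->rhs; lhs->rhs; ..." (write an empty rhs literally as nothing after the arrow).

  | cbcbbccbabc => cbabccbabc => cbacbabc => cbacba
  | aabbbab
  | ccb => cb
  | aabcbba => aababa

bc->; bcb->ba; cc->c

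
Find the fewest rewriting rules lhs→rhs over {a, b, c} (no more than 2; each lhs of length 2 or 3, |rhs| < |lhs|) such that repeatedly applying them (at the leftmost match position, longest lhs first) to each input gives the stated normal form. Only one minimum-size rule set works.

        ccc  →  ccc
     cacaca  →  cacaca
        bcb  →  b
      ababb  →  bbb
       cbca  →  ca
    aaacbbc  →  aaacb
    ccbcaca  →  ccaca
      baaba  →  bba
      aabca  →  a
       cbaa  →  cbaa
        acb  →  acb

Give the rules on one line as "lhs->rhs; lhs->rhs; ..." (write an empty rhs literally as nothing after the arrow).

ab->b; bc->

  | ccc
  | cacaca
  | bcb => b
  | ababb => babb => bbb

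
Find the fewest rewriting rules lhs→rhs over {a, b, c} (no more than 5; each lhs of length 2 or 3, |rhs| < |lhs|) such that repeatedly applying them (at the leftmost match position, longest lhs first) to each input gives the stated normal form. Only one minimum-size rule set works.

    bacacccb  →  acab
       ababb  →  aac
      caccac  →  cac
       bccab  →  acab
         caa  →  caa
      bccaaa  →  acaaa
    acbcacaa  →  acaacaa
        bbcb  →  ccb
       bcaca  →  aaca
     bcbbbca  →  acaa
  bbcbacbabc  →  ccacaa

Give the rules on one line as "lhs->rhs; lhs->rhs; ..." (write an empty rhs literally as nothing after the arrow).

  | bacacccb => acacccb => acbcb => acab
  | ababb => aabb => aac
  | caccac => cbac => cac
  | bccab => acab

acc->b; ba->a; bb->c; bc->a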